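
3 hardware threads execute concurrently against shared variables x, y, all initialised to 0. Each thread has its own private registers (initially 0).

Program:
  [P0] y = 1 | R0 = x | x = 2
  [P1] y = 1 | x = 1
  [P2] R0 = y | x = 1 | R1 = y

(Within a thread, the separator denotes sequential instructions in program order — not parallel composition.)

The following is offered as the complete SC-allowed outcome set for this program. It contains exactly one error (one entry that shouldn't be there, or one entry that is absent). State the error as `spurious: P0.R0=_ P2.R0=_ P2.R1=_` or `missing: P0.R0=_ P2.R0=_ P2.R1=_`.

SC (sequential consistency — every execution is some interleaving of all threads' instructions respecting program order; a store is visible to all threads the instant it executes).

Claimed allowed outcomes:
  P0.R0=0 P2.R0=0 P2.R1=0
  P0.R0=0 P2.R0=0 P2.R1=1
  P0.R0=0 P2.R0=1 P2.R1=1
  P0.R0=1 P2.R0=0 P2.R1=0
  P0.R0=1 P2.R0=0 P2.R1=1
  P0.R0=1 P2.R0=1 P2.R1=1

outcome vector order: (P0.R0,P2.R0,P2.R1)
[SC] allowed = {0/0/1, 0/1/1, 1/0/0, 1/0/1, 1/1/1}
claimed∖SC = {0/0/0}

spurious: P0.R0=0 P2.R0=0 P2.R1=0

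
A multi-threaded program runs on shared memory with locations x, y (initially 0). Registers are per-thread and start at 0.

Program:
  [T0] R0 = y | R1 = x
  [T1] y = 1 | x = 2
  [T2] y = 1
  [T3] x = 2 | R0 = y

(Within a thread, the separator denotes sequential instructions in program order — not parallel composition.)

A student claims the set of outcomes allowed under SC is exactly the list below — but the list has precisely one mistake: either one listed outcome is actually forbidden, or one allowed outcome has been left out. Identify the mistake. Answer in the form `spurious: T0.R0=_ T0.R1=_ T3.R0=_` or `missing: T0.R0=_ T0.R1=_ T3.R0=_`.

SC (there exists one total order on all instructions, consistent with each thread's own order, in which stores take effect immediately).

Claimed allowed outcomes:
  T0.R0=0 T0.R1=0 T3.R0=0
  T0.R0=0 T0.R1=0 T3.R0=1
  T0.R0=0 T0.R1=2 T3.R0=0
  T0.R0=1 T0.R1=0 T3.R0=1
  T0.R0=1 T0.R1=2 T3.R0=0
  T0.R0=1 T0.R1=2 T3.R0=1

missing: T0.R0=0 T0.R1=2 T3.R0=1

outcome vector order: (T0.R0,T0.R1,T3.R0)
SC (7): <0 0 0>; <0 0 1>; <0 2 0>; <0 2 1>; <1 0 1>; <1 2 0>; <1 2 1>
SC∖claimed = {<0 2 1>}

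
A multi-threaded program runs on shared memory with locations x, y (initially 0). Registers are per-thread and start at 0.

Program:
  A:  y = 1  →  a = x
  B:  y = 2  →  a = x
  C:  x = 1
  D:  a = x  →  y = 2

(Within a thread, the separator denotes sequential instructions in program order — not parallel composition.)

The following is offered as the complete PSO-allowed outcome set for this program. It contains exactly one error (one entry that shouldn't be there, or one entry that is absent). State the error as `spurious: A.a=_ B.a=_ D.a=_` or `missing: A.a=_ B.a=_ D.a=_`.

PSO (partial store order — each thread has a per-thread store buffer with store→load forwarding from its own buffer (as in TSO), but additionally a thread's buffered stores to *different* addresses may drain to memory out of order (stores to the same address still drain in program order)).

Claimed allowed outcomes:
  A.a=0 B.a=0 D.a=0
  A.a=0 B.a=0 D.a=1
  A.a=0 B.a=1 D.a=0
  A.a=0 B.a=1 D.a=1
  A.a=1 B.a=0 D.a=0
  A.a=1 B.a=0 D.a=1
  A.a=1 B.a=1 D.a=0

outcome vector order: (A.a,B.a,D.a)
PSO: 8 outcomes — {000, 001, 010, 011, 100, 101, 110, 111}
PSO∖claimed = {111}

missing: A.a=1 B.a=1 D.a=1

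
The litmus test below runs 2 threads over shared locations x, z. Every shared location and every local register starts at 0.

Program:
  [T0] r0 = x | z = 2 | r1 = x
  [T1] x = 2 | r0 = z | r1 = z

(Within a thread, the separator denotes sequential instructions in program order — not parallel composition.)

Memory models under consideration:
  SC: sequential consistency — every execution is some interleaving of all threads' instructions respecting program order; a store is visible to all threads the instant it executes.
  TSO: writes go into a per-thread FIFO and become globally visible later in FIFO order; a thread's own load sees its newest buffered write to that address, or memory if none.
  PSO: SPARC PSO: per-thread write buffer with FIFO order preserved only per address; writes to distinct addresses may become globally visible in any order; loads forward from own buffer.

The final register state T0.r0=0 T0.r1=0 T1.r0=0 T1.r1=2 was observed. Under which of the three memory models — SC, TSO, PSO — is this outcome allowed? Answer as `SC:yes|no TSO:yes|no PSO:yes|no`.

SC:no TSO:yes PSO:yes

outcome vector order: (T0.r0,T0.r1,T1.r0,T1.r1)
SC (7): 0022 0200 0202 0222 2200 2202 2222
TSO (9): 0000 0002 0022 0200 0202 0222 2200 2202 2222
PSO (9): 0000 0002 0022 0200 0202 0222 2200 2202 2222
target 0002 ∈ {TSO,PSO}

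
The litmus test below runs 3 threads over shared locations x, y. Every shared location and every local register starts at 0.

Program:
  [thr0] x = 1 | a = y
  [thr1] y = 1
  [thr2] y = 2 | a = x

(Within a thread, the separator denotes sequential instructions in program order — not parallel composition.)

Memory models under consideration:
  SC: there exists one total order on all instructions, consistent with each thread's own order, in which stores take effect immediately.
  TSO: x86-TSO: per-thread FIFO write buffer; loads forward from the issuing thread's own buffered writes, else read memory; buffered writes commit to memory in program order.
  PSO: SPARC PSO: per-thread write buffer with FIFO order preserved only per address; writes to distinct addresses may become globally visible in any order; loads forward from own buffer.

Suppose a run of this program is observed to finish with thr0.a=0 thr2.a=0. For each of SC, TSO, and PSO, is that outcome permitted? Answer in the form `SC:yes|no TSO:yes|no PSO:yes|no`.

outcome vector order: (thr0.a,thr2.a)
SC (5): 01, 10, 11, 20, 21
TSO (6): 00, 01, 10, 11, 20, 21
PSO (6): 00, 01, 10, 11, 20, 21
target 00 ∈ {TSO,PSO}

SC:no TSO:yes PSO:yes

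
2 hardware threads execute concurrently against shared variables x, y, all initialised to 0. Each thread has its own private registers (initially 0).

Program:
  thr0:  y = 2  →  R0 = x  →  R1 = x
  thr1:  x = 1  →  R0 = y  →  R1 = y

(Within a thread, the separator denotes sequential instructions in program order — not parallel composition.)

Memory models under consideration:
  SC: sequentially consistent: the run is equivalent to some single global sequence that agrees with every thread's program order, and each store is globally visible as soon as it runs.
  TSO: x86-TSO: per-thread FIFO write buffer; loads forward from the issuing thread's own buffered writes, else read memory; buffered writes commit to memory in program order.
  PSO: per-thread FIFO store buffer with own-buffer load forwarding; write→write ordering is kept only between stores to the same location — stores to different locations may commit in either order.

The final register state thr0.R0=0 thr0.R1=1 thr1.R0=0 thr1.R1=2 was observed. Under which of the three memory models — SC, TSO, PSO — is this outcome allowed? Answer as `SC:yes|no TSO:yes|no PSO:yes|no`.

outcome vector order: (thr0.R0,thr0.R1,thr1.R0,thr1.R1)
SC (5): 0/0/2/2 0/1/2/2 1/1/0/0 1/1/0/2 1/1/2/2
TSO (9): 0/0/0/0 0/0/0/2 0/0/2/2 0/1/0/0 0/1/0/2 0/1/2/2 1/1/0/0 1/1/0/2 1/1/2/2
PSO (9): 0/0/0/0 0/0/0/2 0/0/2/2 0/1/0/0 0/1/0/2 0/1/2/2 1/1/0/0 1/1/0/2 1/1/2/2
target 0/1/0/2 ∈ {TSO,PSO}

SC:no TSO:yes PSO:yes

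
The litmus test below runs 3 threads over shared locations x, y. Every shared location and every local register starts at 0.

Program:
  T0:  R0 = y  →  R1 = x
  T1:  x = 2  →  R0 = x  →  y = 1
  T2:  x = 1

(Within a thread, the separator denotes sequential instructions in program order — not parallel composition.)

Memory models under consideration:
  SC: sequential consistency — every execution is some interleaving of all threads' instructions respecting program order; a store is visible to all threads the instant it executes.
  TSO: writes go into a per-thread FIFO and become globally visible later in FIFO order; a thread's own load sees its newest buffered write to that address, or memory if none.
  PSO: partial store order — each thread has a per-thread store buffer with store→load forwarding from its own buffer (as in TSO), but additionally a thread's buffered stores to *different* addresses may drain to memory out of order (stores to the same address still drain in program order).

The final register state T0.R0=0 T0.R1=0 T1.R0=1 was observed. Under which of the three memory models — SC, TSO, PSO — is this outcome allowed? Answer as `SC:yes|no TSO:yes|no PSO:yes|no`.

outcome vector order: (T0.R0,T0.R1,T1.R0)
under SC → <0 0 1> <0 0 2> <0 1 1> <0 1 2> <0 2 1> <0 2 2> <1 1 1> <1 1 2> <1 2 2>
under TSO → <0 0 1> <0 0 2> <0 1 1> <0 1 2> <0 2 1> <0 2 2> <1 1 1> <1 1 2> <1 2 2>
under PSO → <0 0 1> <0 0 2> <0 1 1> <0 1 2> <0 2 1> <0 2 2> <1 0 2> <1 1 1> <1 1 2> <1 2 2>
target <0 0 1> ∈ {SC,TSO,PSO}

SC:yes TSO:yes PSO:yes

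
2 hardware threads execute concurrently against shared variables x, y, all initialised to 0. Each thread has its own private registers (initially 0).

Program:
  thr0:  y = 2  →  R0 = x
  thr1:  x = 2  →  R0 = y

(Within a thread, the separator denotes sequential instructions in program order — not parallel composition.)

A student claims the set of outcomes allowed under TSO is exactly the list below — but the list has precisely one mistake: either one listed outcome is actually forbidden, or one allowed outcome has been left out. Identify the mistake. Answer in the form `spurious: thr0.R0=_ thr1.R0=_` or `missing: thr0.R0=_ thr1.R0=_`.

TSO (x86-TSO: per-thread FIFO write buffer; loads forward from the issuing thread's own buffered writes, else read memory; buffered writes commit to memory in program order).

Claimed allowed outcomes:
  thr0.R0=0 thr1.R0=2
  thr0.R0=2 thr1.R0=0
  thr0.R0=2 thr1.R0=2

missing: thr0.R0=0 thr1.R0=0

outcome vector order: (thr0.R0,thr1.R0)
[TSO] allowed = {<0 0>; <0 2>; <2 0>; <2 2>}
TSO∖claimed = {<0 0>}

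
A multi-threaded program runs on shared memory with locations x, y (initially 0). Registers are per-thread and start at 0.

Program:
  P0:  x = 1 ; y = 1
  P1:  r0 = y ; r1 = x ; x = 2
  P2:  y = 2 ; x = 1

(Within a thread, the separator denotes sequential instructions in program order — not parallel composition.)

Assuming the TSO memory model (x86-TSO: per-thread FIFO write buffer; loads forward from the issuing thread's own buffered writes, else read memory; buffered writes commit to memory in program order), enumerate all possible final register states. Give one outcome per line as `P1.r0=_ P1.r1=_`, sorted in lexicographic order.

P1.r0=0 P1.r1=0
P1.r0=0 P1.r1=1
P1.r0=1 P1.r1=1
P1.r0=2 P1.r1=0
P1.r0=2 P1.r1=1

outcome vector order: (P1.r0,P1.r1)
|TSO outcomes| = 5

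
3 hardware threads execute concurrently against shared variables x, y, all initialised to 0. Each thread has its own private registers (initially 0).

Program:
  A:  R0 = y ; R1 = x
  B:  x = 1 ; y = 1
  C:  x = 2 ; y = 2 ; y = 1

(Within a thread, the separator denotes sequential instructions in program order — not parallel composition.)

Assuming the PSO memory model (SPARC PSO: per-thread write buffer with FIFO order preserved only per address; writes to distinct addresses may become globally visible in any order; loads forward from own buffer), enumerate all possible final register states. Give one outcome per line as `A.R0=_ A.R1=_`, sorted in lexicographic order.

A.R0=0 A.R1=0
A.R0=0 A.R1=1
A.R0=0 A.R1=2
A.R0=1 A.R1=0
A.R0=1 A.R1=1
A.R0=1 A.R1=2
A.R0=2 A.R1=0
A.R0=2 A.R1=1
A.R0=2 A.R1=2

outcome vector order: (A.R0,A.R1)
|PSO outcomes| = 9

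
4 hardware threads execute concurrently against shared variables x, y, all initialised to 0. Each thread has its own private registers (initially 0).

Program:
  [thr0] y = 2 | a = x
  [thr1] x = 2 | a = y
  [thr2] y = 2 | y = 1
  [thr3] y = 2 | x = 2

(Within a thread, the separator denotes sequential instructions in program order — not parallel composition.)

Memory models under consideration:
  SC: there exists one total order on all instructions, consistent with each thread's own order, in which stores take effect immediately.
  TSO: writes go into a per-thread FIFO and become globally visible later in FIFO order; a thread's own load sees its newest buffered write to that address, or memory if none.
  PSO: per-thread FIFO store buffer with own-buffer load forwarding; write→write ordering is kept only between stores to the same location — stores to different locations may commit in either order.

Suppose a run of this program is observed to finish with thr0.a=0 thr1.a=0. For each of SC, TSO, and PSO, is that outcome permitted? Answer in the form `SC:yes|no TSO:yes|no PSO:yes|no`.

SC:no TSO:yes PSO:yes

outcome vector order: (thr0.a,thr1.a)
SC: 5 outcomes — {(0,1); (0,2); (2,0); (2,1); (2,2)}
TSO: 6 outcomes — {(0,0); (0,1); (0,2); (2,0); (2,1); (2,2)}
PSO: 6 outcomes — {(0,0); (0,1); (0,2); (2,0); (2,1); (2,2)}
target (0,0) ∈ {TSO,PSO}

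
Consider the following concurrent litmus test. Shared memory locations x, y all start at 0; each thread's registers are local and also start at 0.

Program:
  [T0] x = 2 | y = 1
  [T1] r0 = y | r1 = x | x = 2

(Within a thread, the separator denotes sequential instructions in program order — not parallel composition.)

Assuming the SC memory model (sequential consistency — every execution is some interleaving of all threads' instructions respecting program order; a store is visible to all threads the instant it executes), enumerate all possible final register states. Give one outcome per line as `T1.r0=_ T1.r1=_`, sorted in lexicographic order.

T1.r0=0 T1.r1=0
T1.r0=0 T1.r1=2
T1.r0=1 T1.r1=2

outcome vector order: (T1.r0,T1.r1)
|SC outcomes| = 3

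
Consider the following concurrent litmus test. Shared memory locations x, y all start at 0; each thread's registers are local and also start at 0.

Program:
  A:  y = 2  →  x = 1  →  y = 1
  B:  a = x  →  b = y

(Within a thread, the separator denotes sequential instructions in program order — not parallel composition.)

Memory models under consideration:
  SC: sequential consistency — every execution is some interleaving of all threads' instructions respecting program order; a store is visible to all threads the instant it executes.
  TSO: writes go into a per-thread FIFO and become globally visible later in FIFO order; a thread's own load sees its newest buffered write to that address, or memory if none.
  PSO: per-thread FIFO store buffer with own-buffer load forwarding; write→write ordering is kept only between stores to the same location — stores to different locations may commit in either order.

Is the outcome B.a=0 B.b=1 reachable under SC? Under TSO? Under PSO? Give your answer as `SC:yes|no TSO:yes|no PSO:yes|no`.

SC:yes TSO:yes PSO:yes

outcome vector order: (B.a,B.b)
[SC] allowed = {00 01 02 11 12}
[TSO] allowed = {00 01 02 11 12}
[PSO] allowed = {00 01 02 10 11 12}
target 01 ∈ {SC,TSO,PSO}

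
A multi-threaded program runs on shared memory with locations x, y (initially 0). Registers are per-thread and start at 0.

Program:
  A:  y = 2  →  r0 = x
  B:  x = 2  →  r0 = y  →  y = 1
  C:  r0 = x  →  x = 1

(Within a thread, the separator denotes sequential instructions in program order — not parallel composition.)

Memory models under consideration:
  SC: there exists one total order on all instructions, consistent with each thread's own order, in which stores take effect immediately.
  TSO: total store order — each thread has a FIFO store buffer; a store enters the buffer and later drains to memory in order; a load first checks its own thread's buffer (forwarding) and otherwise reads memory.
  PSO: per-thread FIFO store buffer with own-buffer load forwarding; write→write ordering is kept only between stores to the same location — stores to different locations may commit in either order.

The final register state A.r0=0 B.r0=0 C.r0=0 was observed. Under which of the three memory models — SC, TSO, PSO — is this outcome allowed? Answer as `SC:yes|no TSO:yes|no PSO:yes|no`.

outcome vector order: (A.r0,B.r0,C.r0)
SC: 10 outcomes — {<0 2 0>, <0 2 2>, <1 0 0>, <1 0 2>, <1 2 0>, <1 2 2>, <2 0 0>, <2 0 2>, <2 2 0>, <2 2 2>}
TSO: 12 outcomes — {<0 0 0>, <0 0 2>, <0 2 0>, <0 2 2>, <1 0 0>, <1 0 2>, <1 2 0>, <1 2 2>, <2 0 0>, <2 0 2>, <2 2 0>, <2 2 2>}
PSO: 12 outcomes — {<0 0 0>, <0 0 2>, <0 2 0>, <0 2 2>, <1 0 0>, <1 0 2>, <1 2 0>, <1 2 2>, <2 0 0>, <2 0 2>, <2 2 0>, <2 2 2>}
target <0 0 0> ∈ {TSO,PSO}

SC:no TSO:yes PSO:yes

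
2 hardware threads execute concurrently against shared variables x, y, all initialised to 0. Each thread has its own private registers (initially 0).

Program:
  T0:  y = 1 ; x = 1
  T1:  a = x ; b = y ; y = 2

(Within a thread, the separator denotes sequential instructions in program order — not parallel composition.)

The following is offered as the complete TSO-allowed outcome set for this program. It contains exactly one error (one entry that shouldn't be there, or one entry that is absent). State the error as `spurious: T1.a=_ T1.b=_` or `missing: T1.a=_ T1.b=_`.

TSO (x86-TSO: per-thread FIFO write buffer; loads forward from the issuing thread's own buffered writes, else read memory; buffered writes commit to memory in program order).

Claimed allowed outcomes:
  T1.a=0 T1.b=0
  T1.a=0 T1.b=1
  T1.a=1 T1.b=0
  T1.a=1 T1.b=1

spurious: T1.a=1 T1.b=0

outcome vector order: (T1.a,T1.b)
TSO: 3 outcomes — {<0 0> <0 1> <1 1>}
claimed∖TSO = {<1 0>}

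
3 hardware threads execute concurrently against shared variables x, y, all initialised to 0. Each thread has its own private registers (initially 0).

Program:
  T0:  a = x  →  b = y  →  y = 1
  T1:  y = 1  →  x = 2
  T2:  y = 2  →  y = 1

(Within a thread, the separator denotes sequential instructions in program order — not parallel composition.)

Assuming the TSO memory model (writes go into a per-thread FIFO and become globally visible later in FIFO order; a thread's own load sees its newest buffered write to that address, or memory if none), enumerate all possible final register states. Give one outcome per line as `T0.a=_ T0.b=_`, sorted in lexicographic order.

outcome vector order: (T0.a,T0.b)
|TSO outcomes| = 5

T0.a=0 T0.b=0
T0.a=0 T0.b=1
T0.a=0 T0.b=2
T0.a=2 T0.b=1
T0.a=2 T0.b=2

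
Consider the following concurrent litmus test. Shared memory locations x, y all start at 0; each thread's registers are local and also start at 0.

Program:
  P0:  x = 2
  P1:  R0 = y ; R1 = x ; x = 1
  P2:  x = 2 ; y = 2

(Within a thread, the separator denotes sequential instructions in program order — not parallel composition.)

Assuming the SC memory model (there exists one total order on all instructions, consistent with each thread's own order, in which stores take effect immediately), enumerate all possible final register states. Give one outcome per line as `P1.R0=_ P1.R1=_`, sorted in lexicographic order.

P1.R0=0 P1.R1=0
P1.R0=0 P1.R1=2
P1.R0=2 P1.R1=2

outcome vector order: (P1.R0,P1.R1)
|SC outcomes| = 3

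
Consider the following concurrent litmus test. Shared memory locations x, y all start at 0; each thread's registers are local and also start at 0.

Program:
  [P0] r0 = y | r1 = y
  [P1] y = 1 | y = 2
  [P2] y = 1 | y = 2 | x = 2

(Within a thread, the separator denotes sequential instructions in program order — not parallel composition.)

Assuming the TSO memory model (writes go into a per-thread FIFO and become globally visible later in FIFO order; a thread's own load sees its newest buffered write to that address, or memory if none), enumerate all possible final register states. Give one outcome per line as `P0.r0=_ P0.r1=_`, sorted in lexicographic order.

outcome vector order: (P0.r0,P0.r1)
|TSO outcomes| = 7

P0.r0=0 P0.r1=0
P0.r0=0 P0.r1=1
P0.r0=0 P0.r1=2
P0.r0=1 P0.r1=1
P0.r0=1 P0.r1=2
P0.r0=2 P0.r1=1
P0.r0=2 P0.r1=2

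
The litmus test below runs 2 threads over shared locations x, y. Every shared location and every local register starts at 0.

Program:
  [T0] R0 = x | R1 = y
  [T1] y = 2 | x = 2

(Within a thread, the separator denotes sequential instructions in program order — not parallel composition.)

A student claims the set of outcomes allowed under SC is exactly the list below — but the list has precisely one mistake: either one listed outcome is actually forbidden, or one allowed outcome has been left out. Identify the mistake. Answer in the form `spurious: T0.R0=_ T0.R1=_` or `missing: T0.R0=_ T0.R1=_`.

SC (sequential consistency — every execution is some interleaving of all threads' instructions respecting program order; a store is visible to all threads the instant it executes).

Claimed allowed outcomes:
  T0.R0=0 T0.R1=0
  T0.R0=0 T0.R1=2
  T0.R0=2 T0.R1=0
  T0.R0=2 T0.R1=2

spurious: T0.R0=2 T0.R1=0

outcome vector order: (T0.R0,T0.R1)
SC: 3 outcomes — {0/0 0/2 2/2}
claimed∖SC = {2/0}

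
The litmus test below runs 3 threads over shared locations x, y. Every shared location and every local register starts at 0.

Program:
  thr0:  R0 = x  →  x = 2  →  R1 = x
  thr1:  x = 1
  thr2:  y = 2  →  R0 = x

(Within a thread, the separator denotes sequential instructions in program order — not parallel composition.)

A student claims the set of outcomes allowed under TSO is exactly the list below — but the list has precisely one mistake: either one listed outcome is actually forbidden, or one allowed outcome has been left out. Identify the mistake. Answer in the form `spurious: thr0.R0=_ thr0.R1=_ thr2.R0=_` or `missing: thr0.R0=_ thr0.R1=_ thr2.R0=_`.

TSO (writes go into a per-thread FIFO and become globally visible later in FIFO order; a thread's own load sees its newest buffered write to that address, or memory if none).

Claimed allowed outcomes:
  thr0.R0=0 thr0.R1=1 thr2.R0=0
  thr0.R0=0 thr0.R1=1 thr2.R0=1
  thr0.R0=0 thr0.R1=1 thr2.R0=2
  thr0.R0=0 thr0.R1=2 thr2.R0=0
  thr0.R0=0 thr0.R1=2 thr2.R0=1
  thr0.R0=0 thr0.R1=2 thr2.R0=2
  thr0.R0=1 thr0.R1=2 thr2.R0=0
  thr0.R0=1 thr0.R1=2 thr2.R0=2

missing: thr0.R0=1 thr0.R1=2 thr2.R0=1

outcome vector order: (thr0.R0,thr0.R1,thr2.R0)
[TSO] allowed = {<0 1 0>; <0 1 1>; <0 1 2>; <0 2 0>; <0 2 1>; <0 2 2>; <1 2 0>; <1 2 1>; <1 2 2>}
TSO∖claimed = {<1 2 1>}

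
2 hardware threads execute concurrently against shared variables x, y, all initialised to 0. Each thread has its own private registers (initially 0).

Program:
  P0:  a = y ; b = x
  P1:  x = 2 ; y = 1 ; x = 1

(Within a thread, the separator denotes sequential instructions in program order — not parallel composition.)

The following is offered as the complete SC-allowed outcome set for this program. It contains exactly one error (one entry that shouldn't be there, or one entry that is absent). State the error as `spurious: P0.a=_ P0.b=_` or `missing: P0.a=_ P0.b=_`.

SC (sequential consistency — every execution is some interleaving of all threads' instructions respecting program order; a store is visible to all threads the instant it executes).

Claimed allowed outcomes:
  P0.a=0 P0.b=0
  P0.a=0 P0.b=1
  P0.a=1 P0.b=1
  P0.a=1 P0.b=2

missing: P0.a=0 P0.b=2

outcome vector order: (P0.a,P0.b)
SC: 5 outcomes — {(0,0), (0,1), (0,2), (1,1), (1,2)}
SC∖claimed = {(0,2)}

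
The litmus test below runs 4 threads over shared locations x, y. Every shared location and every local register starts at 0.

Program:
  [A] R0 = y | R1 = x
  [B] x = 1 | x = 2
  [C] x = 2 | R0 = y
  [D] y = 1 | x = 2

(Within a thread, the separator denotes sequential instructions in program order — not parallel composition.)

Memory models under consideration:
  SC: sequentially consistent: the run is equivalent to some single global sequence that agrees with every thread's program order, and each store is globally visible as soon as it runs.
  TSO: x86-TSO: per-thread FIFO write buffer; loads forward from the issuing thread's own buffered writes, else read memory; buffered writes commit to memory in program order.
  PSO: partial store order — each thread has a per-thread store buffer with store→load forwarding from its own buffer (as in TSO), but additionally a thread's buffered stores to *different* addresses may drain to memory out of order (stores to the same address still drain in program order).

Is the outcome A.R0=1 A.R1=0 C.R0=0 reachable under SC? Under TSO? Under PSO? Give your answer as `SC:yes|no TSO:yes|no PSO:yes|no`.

outcome vector order: (A.R0,A.R1,C.R0)
SC (11): (0,0,0); (0,0,1); (0,1,0); (0,1,1); (0,2,0); (0,2,1); (1,0,1); (1,1,0); (1,1,1); (1,2,0); (1,2,1)
TSO (12): (0,0,0); (0,0,1); (0,1,0); (0,1,1); (0,2,0); (0,2,1); (1,0,0); (1,0,1); (1,1,0); (1,1,1); (1,2,0); (1,2,1)
PSO (12): (0,0,0); (0,0,1); (0,1,0); (0,1,1); (0,2,0); (0,2,1); (1,0,0); (1,0,1); (1,1,0); (1,1,1); (1,2,0); (1,2,1)
target (1,0,0) ∈ {TSO,PSO}

SC:no TSO:yes PSO:yes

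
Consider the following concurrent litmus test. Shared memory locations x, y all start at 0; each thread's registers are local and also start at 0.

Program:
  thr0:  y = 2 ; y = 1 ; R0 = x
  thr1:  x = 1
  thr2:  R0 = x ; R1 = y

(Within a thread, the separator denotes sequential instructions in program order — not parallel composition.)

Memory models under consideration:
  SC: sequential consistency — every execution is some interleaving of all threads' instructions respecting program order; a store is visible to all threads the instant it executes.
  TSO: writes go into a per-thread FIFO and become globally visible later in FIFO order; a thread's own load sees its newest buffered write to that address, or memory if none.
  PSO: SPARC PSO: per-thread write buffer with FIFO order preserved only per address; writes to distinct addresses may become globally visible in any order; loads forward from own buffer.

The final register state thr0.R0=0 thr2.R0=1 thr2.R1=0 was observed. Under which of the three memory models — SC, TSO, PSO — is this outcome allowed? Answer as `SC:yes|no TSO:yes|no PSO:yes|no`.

SC:no TSO:yes PSO:yes

outcome vector order: (thr0.R0,thr2.R0,thr2.R1)
under SC → <0 0 0> <0 0 1> <0 0 2> <0 1 1> <1 0 0> <1 0 1> <1 0 2> <1 1 0> <1 1 1> <1 1 2>
under TSO → <0 0 0> <0 0 1> <0 0 2> <0 1 0> <0 1 1> <0 1 2> <1 0 0> <1 0 1> <1 0 2> <1 1 0> <1 1 1> <1 1 2>
under PSO → <0 0 0> <0 0 1> <0 0 2> <0 1 0> <0 1 1> <0 1 2> <1 0 0> <1 0 1> <1 0 2> <1 1 0> <1 1 1> <1 1 2>
target <0 1 0> ∈ {TSO,PSO}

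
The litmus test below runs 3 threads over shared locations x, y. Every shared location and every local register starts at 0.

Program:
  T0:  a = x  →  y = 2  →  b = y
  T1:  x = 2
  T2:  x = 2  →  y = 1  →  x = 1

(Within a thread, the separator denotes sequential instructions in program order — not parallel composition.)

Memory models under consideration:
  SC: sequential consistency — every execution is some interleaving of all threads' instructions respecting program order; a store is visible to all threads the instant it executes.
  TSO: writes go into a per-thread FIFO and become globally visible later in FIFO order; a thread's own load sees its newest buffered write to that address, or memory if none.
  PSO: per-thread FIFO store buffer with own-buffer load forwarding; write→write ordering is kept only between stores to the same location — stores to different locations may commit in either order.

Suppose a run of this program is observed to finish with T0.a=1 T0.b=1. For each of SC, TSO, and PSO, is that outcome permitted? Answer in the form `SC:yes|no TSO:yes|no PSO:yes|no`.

outcome vector order: (T0.a,T0.b)
[SC] allowed = {01 02 12 21 22}
[TSO] allowed = {01 02 12 21 22}
[PSO] allowed = {01 02 11 12 21 22}
target 11 ∈ {PSO}

SC:no TSO:no PSO:yes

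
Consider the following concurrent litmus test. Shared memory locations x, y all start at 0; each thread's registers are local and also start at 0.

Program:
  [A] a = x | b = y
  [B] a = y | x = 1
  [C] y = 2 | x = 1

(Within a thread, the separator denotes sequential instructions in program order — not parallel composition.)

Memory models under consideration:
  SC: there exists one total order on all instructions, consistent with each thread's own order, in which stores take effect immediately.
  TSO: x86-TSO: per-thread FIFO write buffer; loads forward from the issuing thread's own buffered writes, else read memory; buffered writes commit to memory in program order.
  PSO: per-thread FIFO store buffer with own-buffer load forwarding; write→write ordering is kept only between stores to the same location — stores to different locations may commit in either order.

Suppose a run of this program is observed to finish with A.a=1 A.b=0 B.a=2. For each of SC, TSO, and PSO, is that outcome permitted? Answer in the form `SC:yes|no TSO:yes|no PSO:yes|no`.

SC:no TSO:no PSO:yes

outcome vector order: (A.a,A.b,B.a)
under SC → 0/0/0, 0/0/2, 0/2/0, 0/2/2, 1/0/0, 1/2/0, 1/2/2
under TSO → 0/0/0, 0/0/2, 0/2/0, 0/2/2, 1/0/0, 1/2/0, 1/2/2
under PSO → 0/0/0, 0/0/2, 0/2/0, 0/2/2, 1/0/0, 1/0/2, 1/2/0, 1/2/2
target 1/0/2 ∈ {PSO}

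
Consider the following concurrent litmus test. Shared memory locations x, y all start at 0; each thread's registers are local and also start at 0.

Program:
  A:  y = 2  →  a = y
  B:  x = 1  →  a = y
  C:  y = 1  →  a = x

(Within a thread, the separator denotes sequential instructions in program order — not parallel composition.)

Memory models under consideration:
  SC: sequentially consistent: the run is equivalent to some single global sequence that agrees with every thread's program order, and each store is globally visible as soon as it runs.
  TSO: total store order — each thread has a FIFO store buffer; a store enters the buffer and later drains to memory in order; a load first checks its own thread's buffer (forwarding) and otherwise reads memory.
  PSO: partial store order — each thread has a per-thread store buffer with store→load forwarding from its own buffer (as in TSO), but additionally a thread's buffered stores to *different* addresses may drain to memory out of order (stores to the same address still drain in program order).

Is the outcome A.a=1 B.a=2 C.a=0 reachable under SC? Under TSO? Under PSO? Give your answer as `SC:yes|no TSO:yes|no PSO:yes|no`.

outcome vector order: (A.a,B.a,C.a)
SC: 9 outcomes — {1/0/1 1/1/0 1/1/1 1/2/1 2/0/1 2/1/0 2/1/1 2/2/0 2/2/1}
TSO: 12 outcomes — {1/0/0 1/0/1 1/1/0 1/1/1 1/2/0 1/2/1 2/0/0 2/0/1 2/1/0 2/1/1 2/2/0 2/2/1}
PSO: 12 outcomes — {1/0/0 1/0/1 1/1/0 1/1/1 1/2/0 1/2/1 2/0/0 2/0/1 2/1/0 2/1/1 2/2/0 2/2/1}
target 1/2/0 ∈ {TSO,PSO}

SC:no TSO:yes PSO:yes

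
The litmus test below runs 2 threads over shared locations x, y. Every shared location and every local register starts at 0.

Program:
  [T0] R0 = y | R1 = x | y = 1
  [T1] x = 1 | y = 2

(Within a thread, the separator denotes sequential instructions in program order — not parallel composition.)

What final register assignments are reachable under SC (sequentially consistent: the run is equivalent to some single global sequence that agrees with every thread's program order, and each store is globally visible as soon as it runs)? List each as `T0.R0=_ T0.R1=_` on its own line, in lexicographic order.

outcome vector order: (T0.R0,T0.R1)
|SC outcomes| = 3

T0.R0=0 T0.R1=0
T0.R0=0 T0.R1=1
T0.R0=2 T0.R1=1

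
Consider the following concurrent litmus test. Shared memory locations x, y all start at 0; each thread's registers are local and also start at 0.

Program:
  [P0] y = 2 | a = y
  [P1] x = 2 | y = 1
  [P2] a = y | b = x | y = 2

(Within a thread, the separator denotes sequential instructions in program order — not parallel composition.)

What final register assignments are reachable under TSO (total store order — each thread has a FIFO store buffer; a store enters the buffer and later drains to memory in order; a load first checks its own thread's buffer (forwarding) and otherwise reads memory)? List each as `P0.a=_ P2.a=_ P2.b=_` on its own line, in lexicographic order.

P0.a=1 P2.a=0 P2.b=0
P0.a=1 P2.a=0 P2.b=2
P0.a=1 P2.a=1 P2.b=2
P0.a=1 P2.a=2 P2.b=0
P0.a=1 P2.a=2 P2.b=2
P0.a=2 P2.a=0 P2.b=0
P0.a=2 P2.a=0 P2.b=2
P0.a=2 P2.a=1 P2.b=2
P0.a=2 P2.a=2 P2.b=0
P0.a=2 P2.a=2 P2.b=2

outcome vector order: (P0.a,P2.a,P2.b)
|TSO outcomes| = 10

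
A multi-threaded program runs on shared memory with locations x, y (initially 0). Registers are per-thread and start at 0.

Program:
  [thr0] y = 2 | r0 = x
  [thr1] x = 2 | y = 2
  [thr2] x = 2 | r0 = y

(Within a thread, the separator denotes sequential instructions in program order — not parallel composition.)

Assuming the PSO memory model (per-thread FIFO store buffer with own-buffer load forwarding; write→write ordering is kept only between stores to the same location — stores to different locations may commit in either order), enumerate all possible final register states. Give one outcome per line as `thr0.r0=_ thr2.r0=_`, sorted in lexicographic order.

thr0.r0=0 thr2.r0=0
thr0.r0=0 thr2.r0=2
thr0.r0=2 thr2.r0=0
thr0.r0=2 thr2.r0=2

outcome vector order: (thr0.r0,thr2.r0)
|PSO outcomes| = 4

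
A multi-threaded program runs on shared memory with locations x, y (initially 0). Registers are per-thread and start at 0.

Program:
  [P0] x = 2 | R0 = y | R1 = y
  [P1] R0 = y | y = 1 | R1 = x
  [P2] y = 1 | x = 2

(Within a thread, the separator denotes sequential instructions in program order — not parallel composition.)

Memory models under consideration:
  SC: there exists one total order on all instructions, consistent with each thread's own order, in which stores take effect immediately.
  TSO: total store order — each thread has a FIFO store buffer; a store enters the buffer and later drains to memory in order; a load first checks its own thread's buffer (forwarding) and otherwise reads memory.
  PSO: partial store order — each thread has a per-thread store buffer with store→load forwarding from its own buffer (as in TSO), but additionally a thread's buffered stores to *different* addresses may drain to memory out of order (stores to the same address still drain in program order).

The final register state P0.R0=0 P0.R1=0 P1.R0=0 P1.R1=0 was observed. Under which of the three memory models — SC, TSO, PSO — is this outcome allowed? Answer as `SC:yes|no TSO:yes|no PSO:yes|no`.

outcome vector order: (P0.R0,P0.R1,P1.R0,P1.R1)
SC: 8 outcomes — {0/0/0/2; 0/0/1/2; 0/1/0/2; 0/1/1/2; 1/1/0/0; 1/1/0/2; 1/1/1/0; 1/1/1/2}
TSO: 12 outcomes — {0/0/0/0; 0/0/0/2; 0/0/1/0; 0/0/1/2; 0/1/0/0; 0/1/0/2; 0/1/1/0; 0/1/1/2; 1/1/0/0; 1/1/0/2; 1/1/1/0; 1/1/1/2}
PSO: 12 outcomes — {0/0/0/0; 0/0/0/2; 0/0/1/0; 0/0/1/2; 0/1/0/0; 0/1/0/2; 0/1/1/0; 0/1/1/2; 1/1/0/0; 1/1/0/2; 1/1/1/0; 1/1/1/2}
target 0/0/0/0 ∈ {TSO,PSO}

SC:no TSO:yes PSO:yes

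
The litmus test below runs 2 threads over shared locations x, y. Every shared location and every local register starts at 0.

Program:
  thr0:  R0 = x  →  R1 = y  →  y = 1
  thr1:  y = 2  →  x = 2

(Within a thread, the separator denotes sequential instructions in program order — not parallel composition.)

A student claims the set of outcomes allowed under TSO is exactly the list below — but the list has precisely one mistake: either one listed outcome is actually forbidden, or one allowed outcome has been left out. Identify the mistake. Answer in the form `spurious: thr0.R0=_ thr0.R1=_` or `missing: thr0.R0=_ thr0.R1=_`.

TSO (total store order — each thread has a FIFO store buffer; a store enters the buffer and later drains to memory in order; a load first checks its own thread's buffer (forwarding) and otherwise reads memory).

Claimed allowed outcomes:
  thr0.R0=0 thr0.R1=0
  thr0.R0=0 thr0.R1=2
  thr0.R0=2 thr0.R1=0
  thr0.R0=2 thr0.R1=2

spurious: thr0.R0=2 thr0.R1=0

outcome vector order: (thr0.R0,thr0.R1)
TSO (3): 0/0, 0/2, 2/2
claimed∖TSO = {2/0}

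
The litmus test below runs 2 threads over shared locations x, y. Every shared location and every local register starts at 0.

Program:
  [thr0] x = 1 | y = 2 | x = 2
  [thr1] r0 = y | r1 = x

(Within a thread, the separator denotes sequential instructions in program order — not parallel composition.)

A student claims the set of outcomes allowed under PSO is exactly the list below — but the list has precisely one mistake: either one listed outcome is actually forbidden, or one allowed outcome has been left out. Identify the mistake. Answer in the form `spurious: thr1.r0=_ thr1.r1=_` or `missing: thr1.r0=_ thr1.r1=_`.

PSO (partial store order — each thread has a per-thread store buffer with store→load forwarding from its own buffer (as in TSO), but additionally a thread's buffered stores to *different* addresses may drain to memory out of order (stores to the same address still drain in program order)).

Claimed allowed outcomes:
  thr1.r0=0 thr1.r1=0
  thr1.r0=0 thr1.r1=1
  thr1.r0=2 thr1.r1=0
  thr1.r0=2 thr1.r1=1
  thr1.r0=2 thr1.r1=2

outcome vector order: (thr1.r0,thr1.r1)
[PSO] allowed = {<0 0> <0 1> <0 2> <2 0> <2 1> <2 2>}
PSO∖claimed = {<0 2>}

missing: thr1.r0=0 thr1.r1=2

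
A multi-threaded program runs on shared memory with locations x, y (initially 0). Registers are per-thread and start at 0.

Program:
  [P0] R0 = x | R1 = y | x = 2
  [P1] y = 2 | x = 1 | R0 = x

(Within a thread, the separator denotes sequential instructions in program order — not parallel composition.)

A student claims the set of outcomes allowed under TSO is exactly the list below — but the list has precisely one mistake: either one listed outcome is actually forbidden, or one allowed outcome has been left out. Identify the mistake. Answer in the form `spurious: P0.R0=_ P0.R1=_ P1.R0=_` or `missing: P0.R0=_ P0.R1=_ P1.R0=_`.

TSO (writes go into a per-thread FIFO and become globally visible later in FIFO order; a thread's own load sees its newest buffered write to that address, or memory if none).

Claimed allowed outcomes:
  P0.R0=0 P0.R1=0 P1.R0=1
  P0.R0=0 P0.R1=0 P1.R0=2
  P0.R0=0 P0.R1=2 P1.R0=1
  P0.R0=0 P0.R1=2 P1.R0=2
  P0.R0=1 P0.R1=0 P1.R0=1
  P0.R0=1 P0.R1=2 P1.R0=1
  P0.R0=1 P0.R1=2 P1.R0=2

outcome vector order: (P0.R0,P0.R1,P1.R0)
TSO (6): (0,0,1), (0,0,2), (0,2,1), (0,2,2), (1,2,1), (1,2,2)
claimed∖TSO = {(1,0,1)}

spurious: P0.R0=1 P0.R1=0 P1.R0=1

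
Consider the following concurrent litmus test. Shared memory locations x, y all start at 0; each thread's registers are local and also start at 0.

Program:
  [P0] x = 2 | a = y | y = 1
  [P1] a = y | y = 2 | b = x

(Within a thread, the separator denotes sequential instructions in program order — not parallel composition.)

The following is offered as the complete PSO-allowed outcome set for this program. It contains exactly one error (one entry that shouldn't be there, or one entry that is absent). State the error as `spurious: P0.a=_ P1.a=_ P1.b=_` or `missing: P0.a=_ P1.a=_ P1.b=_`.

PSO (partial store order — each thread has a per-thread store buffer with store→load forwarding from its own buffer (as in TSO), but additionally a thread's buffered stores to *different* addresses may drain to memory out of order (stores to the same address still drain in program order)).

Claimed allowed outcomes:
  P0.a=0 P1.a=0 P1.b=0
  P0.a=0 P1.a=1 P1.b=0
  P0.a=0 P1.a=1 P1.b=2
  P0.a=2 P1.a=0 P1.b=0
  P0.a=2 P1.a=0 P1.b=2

outcome vector order: (P0.a,P1.a,P1.b)
under PSO → 0/0/0 0/0/2 0/1/0 0/1/2 2/0/0 2/0/2
PSO∖claimed = {0/0/2}

missing: P0.a=0 P1.a=0 P1.b=2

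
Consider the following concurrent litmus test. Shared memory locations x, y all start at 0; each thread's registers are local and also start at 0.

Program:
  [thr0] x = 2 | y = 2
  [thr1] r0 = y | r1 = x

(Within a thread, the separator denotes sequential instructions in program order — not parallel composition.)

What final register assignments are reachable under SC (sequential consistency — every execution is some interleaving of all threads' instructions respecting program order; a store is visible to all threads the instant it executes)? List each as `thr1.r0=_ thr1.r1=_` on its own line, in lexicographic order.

thr1.r0=0 thr1.r1=0
thr1.r0=0 thr1.r1=2
thr1.r0=2 thr1.r1=2

outcome vector order: (thr1.r0,thr1.r1)
|SC outcomes| = 3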